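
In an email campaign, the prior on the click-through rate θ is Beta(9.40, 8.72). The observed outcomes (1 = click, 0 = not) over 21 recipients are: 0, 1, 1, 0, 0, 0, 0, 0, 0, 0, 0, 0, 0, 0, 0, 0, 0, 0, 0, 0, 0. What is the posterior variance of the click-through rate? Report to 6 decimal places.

0.005147

The Beta prior is conjugate to a Binomial/Bernoulli likelihood; the update adds successes to α and failures to β.
Posterior: Beta(α+k, β+n−k) = Beta(9.40+2, 8.72+19) = Beta(11.40, 27.72).
Var = αβ/((α+β)²(α+β+1)) = 11.40·27.72/(39.12²·40.12) = 0.005147.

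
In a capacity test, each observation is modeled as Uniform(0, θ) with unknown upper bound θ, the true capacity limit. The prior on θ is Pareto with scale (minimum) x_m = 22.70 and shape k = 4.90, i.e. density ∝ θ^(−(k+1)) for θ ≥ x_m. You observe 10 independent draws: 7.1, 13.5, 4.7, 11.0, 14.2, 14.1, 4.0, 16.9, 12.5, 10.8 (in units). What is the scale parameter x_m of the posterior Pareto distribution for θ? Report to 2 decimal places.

A Pareto(scale x_m, shape k) prior on the upper bound θ of Uniform(0, θ) is conjugate: posterior is Pareto(max(x_m, max xᵢ), k + n).
Sample maximum = 16.9; prior scale x_m = 22.70 → posterior scale = max = 22.70.
Posterior shape = 4.90 + 10 = 14.90.
Posterior scale x_m = 22.70.

22.70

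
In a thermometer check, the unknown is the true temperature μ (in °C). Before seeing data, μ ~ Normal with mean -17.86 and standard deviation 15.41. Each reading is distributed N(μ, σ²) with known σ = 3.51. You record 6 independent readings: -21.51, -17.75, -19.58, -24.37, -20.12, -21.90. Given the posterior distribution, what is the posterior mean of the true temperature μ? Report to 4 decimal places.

For Normal data with known variance σ², a Normal(μ₀, σ₀²) prior on μ is conjugate. Posterior precision = 1/σ₀² + n/σ²; posterior mean is the precision-weighted average of μ₀ and x̄.
Σxᵢ = (-21.51) + (-17.75) + (-19.58) + (-24.37) + (-20.12) + (-21.90) = -125.23, so n·x̄ = -125.23.
σ₀² = 15.41² = 237.4681, σ² = 3.51² = 12.3201; σ² + n·σ₀² = 12.3201 + 6·237.4681 = 1437.1287.
Posterior mean = (μ₀/σ₀² + n·x̄/σ²)/(1/σ₀² + n/σ²) = (σ²·μ₀ + σ₀²·n·x̄)/(σ² + n·σ₀²) = (12.3201·(-17.86) + 237.4681·(-125.23))/1437.1287 = -29958.167149/1437.1287 = -20.8458.

-20.8458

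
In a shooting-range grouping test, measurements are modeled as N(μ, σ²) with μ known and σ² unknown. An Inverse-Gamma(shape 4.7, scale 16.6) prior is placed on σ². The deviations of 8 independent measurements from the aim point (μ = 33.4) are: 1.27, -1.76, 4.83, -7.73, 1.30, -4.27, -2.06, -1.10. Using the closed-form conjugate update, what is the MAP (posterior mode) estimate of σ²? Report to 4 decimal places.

With known mean μ and an Inverse-Gamma(α, β) prior on σ², the Normal likelihood is conjugate: posterior is Inv-Gamma(α + n/2, β + Σ(xᵢ−μ)²/2).
Σ(xᵢ−μ)² = (1.27)² + (-1.76)² + (4.83)² + (-7.73)² + (1.30)² + (-4.27)² + (-2.06)² + (-1.10)² = 113.1688.
Posterior: Inv-Gamma(4.7 + 8/2, 16.6 + 113.1688/2) = Inv-Gamma(8.70, 73.18440).
Mode = β/(α+1) = 73.18440/9.70 = 7.5448.

7.5448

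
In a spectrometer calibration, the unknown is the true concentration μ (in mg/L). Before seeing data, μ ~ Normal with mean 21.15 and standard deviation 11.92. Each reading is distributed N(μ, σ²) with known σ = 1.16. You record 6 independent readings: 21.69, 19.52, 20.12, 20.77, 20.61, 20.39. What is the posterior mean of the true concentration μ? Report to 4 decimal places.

20.5177

For Normal data with known variance σ², a Normal(μ₀, σ₀²) prior on μ is conjugate. Posterior precision = 1/σ₀² + n/σ²; posterior mean is the precision-weighted average of μ₀ and x̄.
Σxᵢ = 21.69 + 19.52 + 20.12 + 20.77 + 20.61 + 20.39 = 123.1, so n·x̄ = 123.1.
σ₀² = 11.92² = 142.0864, σ² = 1.16² = 1.3456; σ² + n·σ₀² = 1.3456 + 6·142.0864 = 853.864.
Posterior mean = (μ₀/σ₀² + n·x̄/σ²)/(1/σ₀² + n/σ²) = (σ²·μ₀ + σ₀²·n·x̄)/(σ² + n·σ₀²) = (1.3456·21.15 + 142.0864·123.1)/853.864 = 17519.29528/853.864 = 20.5177.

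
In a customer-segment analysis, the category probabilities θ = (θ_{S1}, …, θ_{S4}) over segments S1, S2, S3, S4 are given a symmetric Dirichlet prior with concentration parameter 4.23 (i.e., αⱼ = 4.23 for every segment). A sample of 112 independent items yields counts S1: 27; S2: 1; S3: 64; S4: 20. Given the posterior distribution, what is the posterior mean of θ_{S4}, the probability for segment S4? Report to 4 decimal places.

The Dirichlet prior is conjugate to the Multinomial likelihood: each posterior αⱼ = prior αⱼ + observed count nⱼ.
Posterior concentration: (31.23, 5.23, 68.23, 24.23), total = 128.92.
E[θ_{S4}|data] = α_{S4}/Σα = 24.23/128.92 = 0.1879.

0.1879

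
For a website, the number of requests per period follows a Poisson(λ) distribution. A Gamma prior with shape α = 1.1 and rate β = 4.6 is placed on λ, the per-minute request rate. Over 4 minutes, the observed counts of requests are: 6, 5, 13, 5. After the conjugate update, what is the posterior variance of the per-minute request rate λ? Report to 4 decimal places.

With a Gamma(shape α, rate β) prior, the Poisson likelihood is conjugate: the posterior is Gamma(α + ΣXᵢ, β + n).
Sum of counts S = 29 over n = 4 minutes.
Posterior: Gamma(α+S, β+n) = Gamma(1.1+29, 4.6+4) = Gamma(30.1, 8.6).
Var = α/β² = 30.1/8.6² = 0.4070.

0.4070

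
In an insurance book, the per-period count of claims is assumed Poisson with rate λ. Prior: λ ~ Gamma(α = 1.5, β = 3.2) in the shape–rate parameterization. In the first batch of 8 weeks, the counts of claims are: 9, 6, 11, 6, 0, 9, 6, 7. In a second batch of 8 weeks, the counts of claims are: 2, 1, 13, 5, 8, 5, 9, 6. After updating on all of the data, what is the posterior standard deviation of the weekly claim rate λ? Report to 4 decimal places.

With a Gamma(shape α, rate β) prior, the Poisson likelihood is conjugate: the posterior is Gamma(α + ΣXᵢ, β + n).
Batch 1: sum of counts S = 54 over n = 8 weeks.
After batch 1: Gamma(α+S, β+n) = Gamma(1.5+54, 3.2+8) = Gamma(55.5, 11.2).
Batch 2: sum of counts S = 49 over n = 8 weeks.
After batch 2: Gamma(α+S, β+n) = Gamma(55.5+49, 11.2+8) = Gamma(104.5, 19.2).
SD = √α/β = √104.5/19.2 = 0.5324.

0.5324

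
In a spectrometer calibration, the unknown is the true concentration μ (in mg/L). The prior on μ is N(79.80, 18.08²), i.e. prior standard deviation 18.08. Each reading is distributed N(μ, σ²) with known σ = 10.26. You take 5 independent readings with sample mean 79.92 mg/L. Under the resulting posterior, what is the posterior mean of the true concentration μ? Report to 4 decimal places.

79.9127

For Normal data with known variance σ², a Normal(μ₀, σ₀²) prior on μ is conjugate. Posterior precision = 1/σ₀² + n/σ²; posterior mean is the precision-weighted average of μ₀ and x̄.
n·x̄ = 5·79.92 = 399.6.
σ₀² = 18.08² = 326.8864, σ² = 10.26² = 105.2676; σ² + n·σ₀² = 105.2676 + 5·326.8864 = 1739.6996.
Posterior mean = (μ₀/σ₀² + n·x̄/σ²)/(1/σ₀² + n/σ²) = (σ²·μ₀ + σ₀²·n·x̄)/(σ² + n·σ₀²) = (105.2676·79.80 + 326.8864·399.6)/1739.6996 = 139024.15992/1739.6996 = 79.9127.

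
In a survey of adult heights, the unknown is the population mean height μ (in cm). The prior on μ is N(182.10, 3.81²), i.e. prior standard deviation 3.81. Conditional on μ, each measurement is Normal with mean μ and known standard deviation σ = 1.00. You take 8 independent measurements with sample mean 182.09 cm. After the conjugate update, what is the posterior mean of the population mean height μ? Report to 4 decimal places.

For Normal data with known variance σ², a Normal(μ₀, σ₀²) prior on μ is conjugate. Posterior precision = 1/σ₀² + n/σ²; posterior mean is the precision-weighted average of μ₀ and x̄.
n·x̄ = 8·182.09 = 1456.72.
σ₀² = 3.81² = 14.5161, σ² = 1.00² = 1; σ² + n·σ₀² = 1 + 8·14.5161 = 117.1288.
Posterior mean = (μ₀/σ₀² + n·x̄/σ²)/(1/σ₀² + n/σ²) = (σ²·μ₀ + σ₀²·n·x̄)/(σ² + n·σ₀²) = (1·182.10 + 14.5161·1456.72)/117.1288 = 21327.993192/117.1288 = 182.0901.

182.0901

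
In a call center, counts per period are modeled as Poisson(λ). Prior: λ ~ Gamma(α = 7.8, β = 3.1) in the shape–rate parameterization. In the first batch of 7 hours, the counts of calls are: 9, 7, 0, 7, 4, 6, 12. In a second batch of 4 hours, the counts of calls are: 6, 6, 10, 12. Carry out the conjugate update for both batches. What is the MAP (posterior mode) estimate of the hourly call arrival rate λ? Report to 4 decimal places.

With a Gamma(shape α, rate β) prior, the Poisson likelihood is conjugate: the posterior is Gamma(α + ΣXᵢ, β + n).
Batch 1: sum of counts S = 45 over n = 7 hours.
After batch 1: Gamma(α+S, β+n) = Gamma(7.8+45, 3.1+7) = Gamma(52.8, 10.1).
Batch 2: sum of counts S = 34 over n = 4 hours.
After batch 2: Gamma(α+S, β+n) = Gamma(52.8+34, 10.1+4) = Gamma(86.8, 14.1).
Mode of Gamma(α,β) for α≥1 is (α−1)/β = 85.8/14.1 = 6.0851.

6.0851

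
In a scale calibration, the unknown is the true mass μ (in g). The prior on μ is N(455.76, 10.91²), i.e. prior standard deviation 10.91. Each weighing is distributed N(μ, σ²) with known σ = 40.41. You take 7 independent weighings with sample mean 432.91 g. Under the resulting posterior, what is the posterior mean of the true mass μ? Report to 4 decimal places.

For Normal data with known variance σ², a Normal(μ₀, σ₀²) prior on μ is conjugate. Posterior precision = 1/σ₀² + n/σ²; posterior mean is the precision-weighted average of μ₀ and x̄.
n·x̄ = 7·432.91 = 3030.37.
σ₀² = 10.91² = 119.0281, σ² = 40.41² = 1632.9681; σ² + n·σ₀² = 1632.9681 + 7·119.0281 = 2466.1648.
Posterior mean = (μ₀/σ₀² + n·x̄/σ²)/(1/σ₀² + n/σ²) = (σ²·μ₀ + σ₀²·n·x̄)/(σ² + n·σ₀²) = (1632.9681·455.76 + 119.0281·3030.37)/2466.1648 = 1104940.724653/2466.1648 = 448.0401.

448.0401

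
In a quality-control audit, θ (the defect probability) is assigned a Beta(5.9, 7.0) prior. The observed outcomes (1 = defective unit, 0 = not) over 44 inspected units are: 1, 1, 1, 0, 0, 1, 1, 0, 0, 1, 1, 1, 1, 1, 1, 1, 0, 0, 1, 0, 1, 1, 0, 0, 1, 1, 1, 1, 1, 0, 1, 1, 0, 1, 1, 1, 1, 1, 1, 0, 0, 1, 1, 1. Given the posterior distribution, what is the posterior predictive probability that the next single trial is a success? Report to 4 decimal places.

0.6485

The Beta prior is conjugate to a Binomial/Bernoulli likelihood; the update adds successes to α and failures to β.
Posterior: Beta(α+k, β+n−k) = Beta(5.9+31, 7.0+13) = Beta(36.9, 20.0).
For a single future Bernoulli trial, P(success | data) = α/(α+β) = 0.6485.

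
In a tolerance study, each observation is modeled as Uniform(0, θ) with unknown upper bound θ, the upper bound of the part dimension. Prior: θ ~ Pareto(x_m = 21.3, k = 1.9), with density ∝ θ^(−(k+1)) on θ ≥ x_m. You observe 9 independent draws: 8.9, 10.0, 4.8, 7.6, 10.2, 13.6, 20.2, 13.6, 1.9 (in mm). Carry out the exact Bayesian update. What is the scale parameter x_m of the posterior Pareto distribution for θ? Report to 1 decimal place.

21.3

A Pareto(scale x_m, shape k) prior on the upper bound θ of Uniform(0, θ) is conjugate: posterior is Pareto(max(x_m, max xᵢ), k + n).
Sample maximum = 20.2; prior scale x_m = 21.3 → posterior scale = max = 21.3.
Posterior shape = 1.9 + 9 = 10.9.
Posterior scale x_m = 21.3.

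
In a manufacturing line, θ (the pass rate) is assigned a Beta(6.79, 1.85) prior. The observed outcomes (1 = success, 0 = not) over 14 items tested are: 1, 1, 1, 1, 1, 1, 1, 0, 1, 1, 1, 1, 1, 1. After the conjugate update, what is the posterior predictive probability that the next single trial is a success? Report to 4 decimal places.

0.8741

The Beta prior is conjugate to a Binomial/Bernoulli likelihood; the update adds successes to α and failures to β.
Posterior: Beta(α+k, β+n−k) = Beta(6.79+13, 1.85+1) = Beta(19.79, 2.85).
For a single future Bernoulli trial, P(success | data) = α/(α+β) = 0.8741.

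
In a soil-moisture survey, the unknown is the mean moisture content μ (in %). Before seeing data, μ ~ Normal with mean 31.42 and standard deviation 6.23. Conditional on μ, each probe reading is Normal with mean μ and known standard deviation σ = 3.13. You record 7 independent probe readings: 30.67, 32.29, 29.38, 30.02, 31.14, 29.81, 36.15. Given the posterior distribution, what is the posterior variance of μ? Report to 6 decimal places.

1.350847

For Normal data with known variance σ², a Normal(μ₀, σ₀²) prior on μ is conjugate. Posterior precision = 1/σ₀² + n/σ²; posterior mean is the precision-weighted average of μ₀ and x̄.
σ₀² = 6.23² = 38.8129, σ² = 3.13² = 9.7969; σ² + n·σ₀² = 9.7969 + 7·38.8129 = 281.4872.
Posterior precision = 1/σ₀² + n/σ² = 1/38.8129 + 7/9.7969 = (σ² + n·σ₀²)/(σ₀²σ²) = 281.4872/(38.8129·9.7969); posterior variance σₙ² = σ₀²σ²/(σ² + n·σ₀²) = 38.8129·9.7969/281.4872 = 1.350847.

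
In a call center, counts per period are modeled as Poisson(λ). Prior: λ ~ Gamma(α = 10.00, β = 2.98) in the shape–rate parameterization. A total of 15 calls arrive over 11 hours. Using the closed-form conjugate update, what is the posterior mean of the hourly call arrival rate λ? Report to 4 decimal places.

With a Gamma(shape α, rate β) prior, the Poisson likelihood is conjugate: the posterior is Gamma(α + ΣXᵢ, β + n).
Posterior: Gamma(α+S, β+n) = Gamma(10.00+15, 2.98+11) = Gamma(25.00, 13.98).
Posterior mean = α/β = 25.00/13.98 = 1.7883.

1.7883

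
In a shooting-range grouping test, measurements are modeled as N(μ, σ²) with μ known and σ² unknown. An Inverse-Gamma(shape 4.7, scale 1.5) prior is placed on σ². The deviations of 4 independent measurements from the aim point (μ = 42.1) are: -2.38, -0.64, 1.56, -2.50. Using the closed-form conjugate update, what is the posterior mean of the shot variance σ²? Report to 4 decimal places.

1.5577

With known mean μ and an Inverse-Gamma(α, β) prior on σ², the Normal likelihood is conjugate: posterior is Inv-Gamma(α + n/2, β + Σ(xᵢ−μ)²/2).
Σ(xᵢ−μ)² = (-2.38)² + (-0.64)² + (1.56)² + (-2.50)² = 14.7576.
Posterior: Inv-Gamma(4.7 + 4/2, 1.5 + 14.7576/2) = Inv-Gamma(6.70, 8.87880).
E[σ²|data] = β/(α−1) = 8.87880/5.70 = 1.5577.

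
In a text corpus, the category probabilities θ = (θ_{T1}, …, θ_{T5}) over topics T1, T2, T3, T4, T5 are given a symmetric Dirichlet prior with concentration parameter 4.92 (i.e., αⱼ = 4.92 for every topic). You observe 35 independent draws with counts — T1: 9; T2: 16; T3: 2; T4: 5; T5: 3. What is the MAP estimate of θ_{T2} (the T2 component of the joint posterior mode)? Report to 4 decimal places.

0.3648

The Dirichlet prior is conjugate to the Multinomial likelihood: each posterior αⱼ = prior αⱼ + observed count nⱼ.
Posterior concentration: (13.92, 20.92, 6.92, 9.92, 7.92), total = 59.60.
Joint mode component: (α_{T2}−1)/(Σα−K) = 19.92/54.60 = 0.3648.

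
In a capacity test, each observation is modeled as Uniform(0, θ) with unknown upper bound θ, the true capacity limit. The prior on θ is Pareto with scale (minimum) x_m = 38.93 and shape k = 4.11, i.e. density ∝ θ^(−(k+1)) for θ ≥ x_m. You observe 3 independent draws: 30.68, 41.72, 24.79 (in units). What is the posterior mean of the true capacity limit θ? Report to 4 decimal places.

48.5482

A Pareto(scale x_m, shape k) prior on the upper bound θ of Uniform(0, θ) is conjugate: posterior is Pareto(max(x_m, max xᵢ), k + n).
Sample maximum = 41.72; prior scale x_m = 38.93 → posterior scale = max = 41.72.
Posterior shape = 4.11 + 3 = 7.11.
E[θ|data] = k·x_m/(k−1) = 7.11·41.72/6.11 = 48.5482.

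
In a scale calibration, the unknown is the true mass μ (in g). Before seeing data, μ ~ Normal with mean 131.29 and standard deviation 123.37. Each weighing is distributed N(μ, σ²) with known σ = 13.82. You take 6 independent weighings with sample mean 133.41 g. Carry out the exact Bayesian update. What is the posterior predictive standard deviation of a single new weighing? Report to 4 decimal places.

For Normal data with known variance σ², a Normal(μ₀, σ₀²) prior on μ is conjugate. Posterior precision = 1/σ₀² + n/σ²; posterior mean is the precision-weighted average of μ₀ and x̄.
σ₀² = 123.37² = 15220.1569, σ² = 13.82² = 190.9924; σ² + n·σ₀² = 190.9924 + 6·15220.1569 = 91511.9338.
Posterior precision = 1/σ₀² + n/σ² = 1/15220.1569 + 6/190.9924 = (σ² + n·σ₀²)/(σ₀²σ²) = 91511.9338/(15220.1569·190.9924); posterior variance σₙ² = σ₀²σ²/(σ² + n·σ₀²) = 15220.1569·190.9924/91511.9338 = 31.765631.
Predictive variance for one new observation = σₙ² + σ² = 15220.1569·190.9924/91511.9338 + 190.9924 = σ²·(σ₀² + 91511.9338)/91511.9338 = 190.9924·106732.0907/91511.9338 = 222.758031; SD = √(190.9924·106732.0907/91511.9338) = 14.9251.

14.9251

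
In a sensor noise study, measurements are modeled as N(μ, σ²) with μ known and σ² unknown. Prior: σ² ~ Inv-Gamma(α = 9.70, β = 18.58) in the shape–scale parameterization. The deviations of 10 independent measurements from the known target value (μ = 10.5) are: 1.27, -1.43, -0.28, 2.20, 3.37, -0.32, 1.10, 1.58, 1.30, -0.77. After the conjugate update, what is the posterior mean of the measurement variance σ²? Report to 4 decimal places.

2.3060

With known mean μ and an Inverse-Gamma(α, β) prior on σ², the Normal likelihood is conjugate: posterior is Inv-Gamma(α + n/2, β + Σ(xᵢ−μ)²/2).
Σ(xᵢ−μ)² = (1.27)² + (-1.43)² + (-0.28)² + (2.20)² + (3.37)² + (-0.32)² + (1.10)² + (1.58)² + (1.30)² + (-0.77)² = 26.0248.
Posterior: Inv-Gamma(9.70 + 10/2, 18.58 + 26.0248/2) = Inv-Gamma(14.70, 31.59240).
E[σ²|data] = β/(α−1) = 31.59240/13.70 = 2.3060.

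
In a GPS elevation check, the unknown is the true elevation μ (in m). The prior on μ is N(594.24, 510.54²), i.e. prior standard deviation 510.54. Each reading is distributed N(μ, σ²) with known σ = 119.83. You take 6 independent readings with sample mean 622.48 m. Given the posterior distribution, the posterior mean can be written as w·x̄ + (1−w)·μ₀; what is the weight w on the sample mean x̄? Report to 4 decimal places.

For Normal data with known variance σ², a Normal(μ₀, σ₀²) prior on μ is conjugate. Posterior precision = 1/σ₀² + n/σ²; posterior mean is the precision-weighted average of μ₀ and x̄.
σ₀² = 510.54² = 260651.0916, σ² = 119.83² = 14359.2289. Prior precision 1/σ₀² = 1/260651.0916; data precision n/σ² = 6/14359.2289.
w = (n/σ²)/(1/σ₀² + n/σ²) = n·σ₀²/(σ² + n·σ₀²) = 6·260651.0916/(14359.2289 + 6·260651.0916) = 1563906.5496/1578265.7785 = 0.9909.

0.9909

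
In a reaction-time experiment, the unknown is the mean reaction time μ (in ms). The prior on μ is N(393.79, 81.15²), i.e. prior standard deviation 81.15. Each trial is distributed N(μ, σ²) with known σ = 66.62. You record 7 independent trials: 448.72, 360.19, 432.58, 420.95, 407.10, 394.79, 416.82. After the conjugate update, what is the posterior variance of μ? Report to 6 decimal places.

578.348873

For Normal data with known variance σ², a Normal(μ₀, σ₀²) prior on μ is conjugate. Posterior precision = 1/σ₀² + n/σ²; posterior mean is the precision-weighted average of μ₀ and x̄.
σ₀² = 81.15² = 6585.3225, σ² = 66.62² = 4438.2244; σ² + n·σ₀² = 4438.2244 + 7·6585.3225 = 50535.4819.
Posterior precision = 1/σ₀² + n/σ² = 1/6585.3225 + 7/4438.2244 = (σ² + n·σ₀²)/(σ₀²σ²) = 50535.4819/(6585.3225·4438.2244); posterior variance σₙ² = σ₀²σ²/(σ² + n·σ₀²) = 6585.3225·4438.2244/50535.4819 = 578.348873.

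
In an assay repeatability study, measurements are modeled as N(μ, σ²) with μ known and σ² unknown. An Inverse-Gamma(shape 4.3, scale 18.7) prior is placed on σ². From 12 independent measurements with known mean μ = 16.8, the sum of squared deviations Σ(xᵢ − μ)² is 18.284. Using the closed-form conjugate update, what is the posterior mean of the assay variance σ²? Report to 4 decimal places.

2.9938

With known mean μ and an Inverse-Gamma(α, β) prior on σ², the Normal likelihood is conjugate: posterior is Inv-Gamma(α + n/2, β + Σ(xᵢ−μ)²/2).
Posterior: Inv-Gamma(4.3 + 12/2, 18.7 + 18.284/2) = Inv-Gamma(10.30, 27.8420).
E[σ²|data] = β/(α−1) = 27.8420/9.30 = 2.9938.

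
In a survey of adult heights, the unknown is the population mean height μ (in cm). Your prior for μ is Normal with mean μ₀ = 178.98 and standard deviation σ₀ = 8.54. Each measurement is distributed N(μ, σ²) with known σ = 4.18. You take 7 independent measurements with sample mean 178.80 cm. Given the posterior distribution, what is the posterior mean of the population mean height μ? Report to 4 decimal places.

178.8060

For Normal data with known variance σ², a Normal(μ₀, σ₀²) prior on μ is conjugate. Posterior precision = 1/σ₀² + n/σ²; posterior mean is the precision-weighted average of μ₀ and x̄.
n·x̄ = 7·178.80 = 1251.6.
σ₀² = 8.54² = 72.9316, σ² = 4.18² = 17.4724; σ² + n·σ₀² = 17.4724 + 7·72.9316 = 527.9936.
Posterior mean = (μ₀/σ₀² + n·x̄/σ²)/(1/σ₀² + n/σ²) = (σ²·μ₀ + σ₀²·n·x̄)/(σ² + n·σ₀²) = (17.4724·178.98 + 72.9316·1251.6)/527.9936 = 94408.400712/527.9936 = 178.8060.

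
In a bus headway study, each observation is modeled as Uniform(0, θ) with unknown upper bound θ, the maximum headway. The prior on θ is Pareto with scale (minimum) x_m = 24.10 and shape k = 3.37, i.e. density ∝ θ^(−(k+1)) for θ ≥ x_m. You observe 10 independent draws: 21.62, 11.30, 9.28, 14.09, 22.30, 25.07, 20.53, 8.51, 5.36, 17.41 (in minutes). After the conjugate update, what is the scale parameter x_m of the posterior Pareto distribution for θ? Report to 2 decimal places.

25.07

A Pareto(scale x_m, shape k) prior on the upper bound θ of Uniform(0, θ) is conjugate: posterior is Pareto(max(x_m, max xᵢ), k + n).
Sample maximum = 25.07; prior scale x_m = 24.10 → posterior scale = max = 25.07.
Posterior shape = 3.37 + 10 = 13.37.
Posterior scale x_m = 25.07.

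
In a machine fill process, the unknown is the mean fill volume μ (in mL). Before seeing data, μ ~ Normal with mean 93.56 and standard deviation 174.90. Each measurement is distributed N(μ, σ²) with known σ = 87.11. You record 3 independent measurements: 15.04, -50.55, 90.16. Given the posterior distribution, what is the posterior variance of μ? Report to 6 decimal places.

2336.210705

For Normal data with known variance σ², a Normal(μ₀, σ₀²) prior on μ is conjugate. Posterior precision = 1/σ₀² + n/σ²; posterior mean is the precision-weighted average of μ₀ and x̄.
σ₀² = 174.90² = 30590.01, σ² = 87.11² = 7588.1521; σ² + n·σ₀² = 7588.1521 + 3·30590.01 = 99358.1821.
Posterior precision = 1/σ₀² + n/σ² = 1/30590.01 + 3/7588.1521 = (σ² + n·σ₀²)/(σ₀²σ²) = 99358.1821/(30590.01·7588.1521); posterior variance σₙ² = σ₀²σ²/(σ² + n·σ₀²) = 30590.01·7588.1521/99358.1821 = 2336.210705.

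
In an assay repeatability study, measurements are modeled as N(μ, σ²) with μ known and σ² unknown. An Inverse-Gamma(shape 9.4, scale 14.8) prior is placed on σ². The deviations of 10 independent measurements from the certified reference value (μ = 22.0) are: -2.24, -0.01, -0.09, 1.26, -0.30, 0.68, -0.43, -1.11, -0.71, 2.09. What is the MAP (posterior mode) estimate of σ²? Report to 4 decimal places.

1.3979

With known mean μ and an Inverse-Gamma(α, β) prior on σ², the Normal likelihood is conjugate: posterior is Inv-Gamma(α + n/2, β + Σ(xᵢ−μ)²/2).
Σ(xᵢ−μ)² = (-2.24)² + (-0.01)² + (-0.09)² + (1.26)² + (-0.30)² + (0.68)² + (-0.43)² + (-1.11)² + (-0.71)² + (2.09)² = 13.4550.
Posterior: Inv-Gamma(9.4 + 10/2, 14.8 + 13.4550/2) = Inv-Gamma(14.40, 21.52750).
Mode = β/(α+1) = 21.52750/15.40 = 1.3979.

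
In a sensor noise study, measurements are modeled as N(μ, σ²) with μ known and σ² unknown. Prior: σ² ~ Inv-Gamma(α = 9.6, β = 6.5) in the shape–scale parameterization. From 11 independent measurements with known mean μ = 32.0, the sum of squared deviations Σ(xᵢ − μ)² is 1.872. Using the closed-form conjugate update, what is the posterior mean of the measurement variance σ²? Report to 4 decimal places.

0.5274

With known mean μ and an Inverse-Gamma(α, β) prior on σ², the Normal likelihood is conjugate: posterior is Inv-Gamma(α + n/2, β + Σ(xᵢ−μ)²/2).
Posterior: Inv-Gamma(9.6 + 11/2, 6.5 + 1.872/2) = Inv-Gamma(15.10, 7.4360).
E[σ²|data] = β/(α−1) = 7.4360/14.10 = 0.5274.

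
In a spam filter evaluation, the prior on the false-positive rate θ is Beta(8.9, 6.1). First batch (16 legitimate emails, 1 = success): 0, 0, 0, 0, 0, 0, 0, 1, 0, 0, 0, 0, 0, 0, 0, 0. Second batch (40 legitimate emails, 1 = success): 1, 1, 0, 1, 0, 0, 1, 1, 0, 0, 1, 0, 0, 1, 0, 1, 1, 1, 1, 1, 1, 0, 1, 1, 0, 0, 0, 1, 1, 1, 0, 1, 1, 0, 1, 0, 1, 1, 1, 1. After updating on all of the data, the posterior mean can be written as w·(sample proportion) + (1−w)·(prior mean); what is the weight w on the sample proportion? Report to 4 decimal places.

The Beta prior is conjugate to a Binomial/Bernoulli likelihood; the update adds successes to α and failures to β.
Total number of legitimate emails: n = 16 + 40 = 56.
Posterior mean = (α₀+k)/(α₀+β₀+n) = [n/(α₀+β₀+n)]·(k/n) + [(α₀+β₀)/(α₀+β₀+n)]·α₀/(α₀+β₀), so only n and the prior enter the weight.
The weight on the data is w = n/(α₀+β₀+n) = 56/(8.9+6.1+56) = 56/71.0 = 0.7887.

0.7887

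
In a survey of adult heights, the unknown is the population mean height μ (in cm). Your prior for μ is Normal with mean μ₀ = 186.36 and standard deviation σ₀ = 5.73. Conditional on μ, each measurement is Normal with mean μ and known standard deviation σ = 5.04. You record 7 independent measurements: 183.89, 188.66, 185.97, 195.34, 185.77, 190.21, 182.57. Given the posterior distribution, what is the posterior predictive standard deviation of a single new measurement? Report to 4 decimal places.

For Normal data with known variance σ², a Normal(μ₀, σ₀²) prior on μ is conjugate. Posterior precision = 1/σ₀² + n/σ²; posterior mean is the precision-weighted average of μ₀ and x̄.
σ₀² = 5.73² = 32.8329, σ² = 5.04² = 25.4016; σ² + n·σ₀² = 25.4016 + 7·32.8329 = 255.2319.
Posterior precision = 1/σ₀² + n/σ² = 1/32.8329 + 7/25.4016 = (σ² + n·σ₀²)/(σ₀²σ²) = 255.2319/(32.8329·25.4016); posterior variance σₙ² = σ₀²σ²/(σ² + n·σ₀²) = 32.8329·25.4016/255.2319 = 3.267649.
Predictive variance for one new observation = σₙ² + σ² = 32.8329·25.4016/255.2319 + 25.4016 = σ²·(σ₀² + 255.2319)/255.2319 = 25.4016·288.0648/255.2319 = 28.669249; SD = √(25.4016·288.0648/255.2319) = 5.3544.

5.3544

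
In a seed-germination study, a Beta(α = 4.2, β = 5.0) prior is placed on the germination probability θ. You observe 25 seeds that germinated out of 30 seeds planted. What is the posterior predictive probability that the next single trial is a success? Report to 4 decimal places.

0.7449

The Beta prior is conjugate to a Binomial/Bernoulli likelihood; the update adds successes to α and failures to β.
Posterior: Beta(α+k, β+n−k) = Beta(4.2+25, 5.0+5) = Beta(29.2, 10.0).
For a single future Bernoulli trial, P(success | data) = α/(α+β) = 0.7449.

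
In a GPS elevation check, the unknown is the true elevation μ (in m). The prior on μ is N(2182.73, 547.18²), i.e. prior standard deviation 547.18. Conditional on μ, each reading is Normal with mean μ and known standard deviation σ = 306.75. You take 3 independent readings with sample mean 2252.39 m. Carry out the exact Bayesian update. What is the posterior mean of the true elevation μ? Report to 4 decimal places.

2245.7845

For Normal data with known variance σ², a Normal(μ₀, σ₀²) prior on μ is conjugate. Posterior precision = 1/σ₀² + n/σ²; posterior mean is the precision-weighted average of μ₀ and x̄.
n·x̄ = 3·2252.39 = 6757.17.
σ₀² = 547.18² = 299405.9524, σ² = 306.75² = 94095.5625; σ² + n·σ₀² = 94095.5625 + 3·299405.9524 = 992313.4197.
Posterior mean = (μ₀/σ₀² + n·x̄/σ²)/(1/σ₀² + n/σ²) = (σ²·μ₀ + σ₀²·n·x̄)/(σ² + n·σ₀²) = (94095.5625·2182.73 + 299405.9524·6757.17)/992313.4197 = 2228522126.514333/992313.4197 = 2245.7845.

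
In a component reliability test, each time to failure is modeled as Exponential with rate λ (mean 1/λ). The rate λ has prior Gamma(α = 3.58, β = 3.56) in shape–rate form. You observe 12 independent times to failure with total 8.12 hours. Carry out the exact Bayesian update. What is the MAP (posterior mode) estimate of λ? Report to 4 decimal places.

With a Gamma(shape α, rate β) prior on the exponential rate λ, the posterior after n observations with total T = Σxᵢ is Gamma(α+n, β+T).
Posterior: Gamma(3.58+12, 3.56+8.12) = Gamma(15.58, 11.68).
Mode = (α−1)/β = 1.2483.

1.2483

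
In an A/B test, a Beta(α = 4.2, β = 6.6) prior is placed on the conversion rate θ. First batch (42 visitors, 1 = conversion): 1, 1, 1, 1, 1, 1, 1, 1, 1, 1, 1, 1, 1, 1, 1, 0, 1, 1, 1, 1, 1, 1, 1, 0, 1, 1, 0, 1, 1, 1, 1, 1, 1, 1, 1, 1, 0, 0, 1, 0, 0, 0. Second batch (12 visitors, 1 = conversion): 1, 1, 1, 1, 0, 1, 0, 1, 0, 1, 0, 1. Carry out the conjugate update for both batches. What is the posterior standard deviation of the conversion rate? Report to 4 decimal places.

The Beta prior is conjugate to a Binomial/Bernoulli likelihood; the update adds successes to α and failures to β.
After batch 1: Beta(4.2+34, 6.6+8) = Beta(38.2, 14.6).
After batch 2: Beta(38.2+8, 14.6+4) = Beta(46.2, 18.6).
Var = αβ/((α+β)²(α+β+1)) = 46.2·18.6/(64.8²·65.8) = 0.00311013; SD = √0.00311013 = 0.0558.

0.0558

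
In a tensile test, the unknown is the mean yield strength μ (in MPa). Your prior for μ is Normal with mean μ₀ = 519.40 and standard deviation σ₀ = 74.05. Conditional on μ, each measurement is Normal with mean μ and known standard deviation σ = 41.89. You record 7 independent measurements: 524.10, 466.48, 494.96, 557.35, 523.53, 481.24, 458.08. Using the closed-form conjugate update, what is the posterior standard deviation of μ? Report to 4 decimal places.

15.4830

For Normal data with known variance σ², a Normal(μ₀, σ₀²) prior on μ is conjugate. Posterior precision = 1/σ₀² + n/σ²; posterior mean is the precision-weighted average of μ₀ and x̄.
σ₀² = 74.05² = 5483.4025, σ² = 41.89² = 1754.7721; σ² + n·σ₀² = 1754.7721 + 7·5483.4025 = 40138.5896.
Posterior precision = 1/σ₀² + n/σ² = 1/5483.4025 + 7/1754.7721 = (σ² + n·σ₀²)/(σ₀²σ²) = 40138.5896/(5483.4025·1754.7721); posterior variance σₙ² = σ₀²σ²/(σ² + n·σ₀²) = 5483.4025·1754.7721/40138.5896 = 239.722467.
Posterior SD = √σₙ² = √(5483.4025·1754.7721/40138.5896) = 15.4830.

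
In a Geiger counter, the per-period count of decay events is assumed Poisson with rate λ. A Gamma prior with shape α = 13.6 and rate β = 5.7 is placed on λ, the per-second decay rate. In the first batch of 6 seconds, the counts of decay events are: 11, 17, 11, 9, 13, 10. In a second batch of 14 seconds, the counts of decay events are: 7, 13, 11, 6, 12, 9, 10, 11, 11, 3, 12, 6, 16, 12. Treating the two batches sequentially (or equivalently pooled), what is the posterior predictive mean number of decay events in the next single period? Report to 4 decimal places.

8.7004

With a Gamma(shape α, rate β) prior, the Poisson likelihood is conjugate: the posterior is Gamma(α + ΣXᵢ, β + n).
Batch 1: sum of counts S = 71 over n = 6 seconds.
After batch 1: Gamma(α+S, β+n) = Gamma(13.6+71, 5.7+6) = Gamma(84.6, 11.7).
Batch 2: sum of counts S = 139 over n = 14 seconds.
After batch 2: Gamma(α+S, β+n) = Gamma(84.6+139, 11.7+14) = Gamma(223.6, 25.7).
The predictive distribution for one future period is NegBinom with mean α/β = 8.7004.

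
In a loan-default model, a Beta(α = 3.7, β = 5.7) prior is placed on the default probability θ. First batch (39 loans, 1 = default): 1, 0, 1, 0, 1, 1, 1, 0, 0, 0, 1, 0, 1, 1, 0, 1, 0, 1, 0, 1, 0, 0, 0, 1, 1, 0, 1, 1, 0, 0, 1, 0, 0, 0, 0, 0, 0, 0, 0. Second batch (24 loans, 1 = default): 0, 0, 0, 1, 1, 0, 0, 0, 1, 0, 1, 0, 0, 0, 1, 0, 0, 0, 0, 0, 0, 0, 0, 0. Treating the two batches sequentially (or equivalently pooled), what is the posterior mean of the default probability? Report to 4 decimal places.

The Beta prior is conjugate to a Binomial/Bernoulli likelihood; the update adds successes to α and failures to β.
After batch 1: Beta(3.7+16, 5.7+23) = Beta(19.7, 28.7).
After batch 2: Beta(19.7+5, 28.7+19) = Beta(24.7, 47.7).
Posterior mean = α/(α+β) = 24.7/72.4 = 0.3412.

0.3412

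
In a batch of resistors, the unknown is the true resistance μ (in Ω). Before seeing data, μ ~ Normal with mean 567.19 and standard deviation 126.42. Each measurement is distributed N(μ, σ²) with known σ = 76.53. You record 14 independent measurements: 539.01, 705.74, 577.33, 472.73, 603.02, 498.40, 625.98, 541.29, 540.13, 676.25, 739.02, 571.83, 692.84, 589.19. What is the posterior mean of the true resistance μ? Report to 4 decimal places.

For Normal data with known variance σ², a Normal(μ₀, σ₀²) prior on μ is conjugate. Posterior precision = 1/σ₀² + n/σ²; posterior mean is the precision-weighted average of μ₀ and x̄.
Σxᵢ = 539.01 + 705.74 + 577.33 + 472.73 + 603.02 + 498.40 + 625.98 + 541.29 + 540.13 + 676.25 + 739.02 + 571.83 + 692.84 + 589.19 = 8372.76, so n·x̄ = 8372.76.
σ₀² = 126.42² = 15982.0164, σ² = 76.53² = 5856.8409; σ² + n·σ₀² = 5856.8409 + 14·15982.0164 = 229605.0705.
Posterior mean = (μ₀/σ₀² + n·x̄/σ²)/(1/σ₀² + n/σ²) = (σ²·μ₀ + σ₀²·n·x̄)/(σ² + n·σ₀²) = (5856.8409·567.19 + 15982.0164·8372.76)/229605.0705 = 137135529.223335/229605.0705 = 597.2670.

597.2670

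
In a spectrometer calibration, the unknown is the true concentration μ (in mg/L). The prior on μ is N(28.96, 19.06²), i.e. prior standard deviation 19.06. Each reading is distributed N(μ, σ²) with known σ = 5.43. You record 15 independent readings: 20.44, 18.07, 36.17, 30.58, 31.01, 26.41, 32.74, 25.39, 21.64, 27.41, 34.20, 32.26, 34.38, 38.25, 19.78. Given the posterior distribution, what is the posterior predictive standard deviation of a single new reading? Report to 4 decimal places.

5.6071

For Normal data with known variance σ², a Normal(μ₀, σ₀²) prior on μ is conjugate. Posterior precision = 1/σ₀² + n/σ²; posterior mean is the precision-weighted average of μ₀ and x̄.
σ₀² = 19.06² = 363.2836, σ² = 5.43² = 29.4849; σ² + n·σ₀² = 29.4849 + 15·363.2836 = 5478.7389.
Posterior precision = 1/σ₀² + n/σ² = 1/363.2836 + 15/29.4849 = (σ² + n·σ₀²)/(σ₀²σ²) = 5478.7389/(363.2836·29.4849); posterior variance σₙ² = σ₀²σ²/(σ² + n·σ₀²) = 363.2836·29.4849/5478.7389 = 1.955081.
Predictive variance for one new observation = σₙ² + σ² = 363.2836·29.4849/5478.7389 + 29.4849 = σ²·(σ₀² + 5478.7389)/5478.7389 = 29.4849·5842.0225/5478.7389 = 31.439981; SD = √(29.4849·5842.0225/5478.7389) = 5.6071.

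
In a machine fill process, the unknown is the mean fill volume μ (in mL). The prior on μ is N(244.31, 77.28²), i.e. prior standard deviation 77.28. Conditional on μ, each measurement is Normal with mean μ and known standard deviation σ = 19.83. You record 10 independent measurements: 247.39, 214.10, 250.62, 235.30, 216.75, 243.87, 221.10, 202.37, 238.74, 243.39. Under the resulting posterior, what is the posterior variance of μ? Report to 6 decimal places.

39.065669

For Normal data with known variance σ², a Normal(μ₀, σ₀²) prior on μ is conjugate. Posterior precision = 1/σ₀² + n/σ²; posterior mean is the precision-weighted average of μ₀ and x̄.
σ₀² = 77.28² = 5972.1984, σ² = 19.83² = 393.2289; σ² + n·σ₀² = 393.2289 + 10·5972.1984 = 60115.2129.
Posterior precision = 1/σ₀² + n/σ² = 1/5972.1984 + 10/393.2289 = (σ² + n·σ₀²)/(σ₀²σ²) = 60115.2129/(5972.1984·393.2289); posterior variance σₙ² = σ₀²σ²/(σ² + n·σ₀²) = 5972.1984·393.2289/60115.2129 = 39.065669.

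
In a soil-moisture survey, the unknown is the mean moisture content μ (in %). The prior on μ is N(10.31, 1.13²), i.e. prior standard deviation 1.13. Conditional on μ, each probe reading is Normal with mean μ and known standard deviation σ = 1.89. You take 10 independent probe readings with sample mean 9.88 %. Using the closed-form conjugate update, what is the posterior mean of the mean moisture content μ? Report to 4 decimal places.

For Normal data with known variance σ², a Normal(μ₀, σ₀²) prior on μ is conjugate. Posterior precision = 1/σ₀² + n/σ²; posterior mean is the precision-weighted average of μ₀ and x̄.
n·x̄ = 10·9.88 = 98.8.
σ₀² = 1.13² = 1.2769, σ² = 1.89² = 3.5721; σ² + n·σ₀² = 3.5721 + 10·1.2769 = 16.3411.
Posterior mean = (μ₀/σ₀² + n·x̄/σ²)/(1/σ₀² + n/σ²) = (σ²·μ₀ + σ₀²·n·x̄)/(σ² + n·σ₀²) = (3.5721·10.31 + 1.2769·98.8)/16.3411 = 162.986071/16.3411 = 9.9740.

9.9740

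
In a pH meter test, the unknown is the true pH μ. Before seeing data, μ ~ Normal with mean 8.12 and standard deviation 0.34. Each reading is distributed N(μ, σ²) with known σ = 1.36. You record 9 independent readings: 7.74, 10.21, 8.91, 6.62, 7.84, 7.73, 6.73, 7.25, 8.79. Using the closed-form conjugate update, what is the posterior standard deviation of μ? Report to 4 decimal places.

0.2720

For Normal data with known variance σ², a Normal(μ₀, σ₀²) prior on μ is conjugate. Posterior precision = 1/σ₀² + n/σ²; posterior mean is the precision-weighted average of μ₀ and x̄.
σ₀² = 0.34² = 0.1156, σ² = 1.36² = 1.8496; σ² + n·σ₀² = 1.8496 + 9·0.1156 = 2.89.
Posterior precision = 1/σ₀² + n/σ² = 1/0.1156 + 9/1.8496 = (σ² + n·σ₀²)/(σ₀²σ²) = 2.89/(0.1156·1.8496); posterior variance σₙ² = σ₀²σ²/(σ² + n·σ₀²) = 0.1156·1.8496/2.89 = 0.073984.
Posterior SD = √σₙ² = √(0.1156·1.8496/2.89) = 0.2720.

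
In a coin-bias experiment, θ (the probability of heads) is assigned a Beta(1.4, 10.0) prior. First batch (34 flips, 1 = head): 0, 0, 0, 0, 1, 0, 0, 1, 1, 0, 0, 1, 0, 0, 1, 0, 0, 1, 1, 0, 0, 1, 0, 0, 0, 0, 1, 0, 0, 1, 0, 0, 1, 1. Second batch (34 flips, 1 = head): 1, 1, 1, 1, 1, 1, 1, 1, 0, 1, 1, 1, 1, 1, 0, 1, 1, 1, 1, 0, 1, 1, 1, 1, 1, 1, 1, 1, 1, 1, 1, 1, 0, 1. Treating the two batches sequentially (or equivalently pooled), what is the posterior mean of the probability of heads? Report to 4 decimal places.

0.5466

The Beta prior is conjugate to a Binomial/Bernoulli likelihood; the update adds successes to α and failures to β.
After batch 1: Beta(1.4+12, 10.0+22) = Beta(13.4, 32.0).
After batch 2: Beta(13.4+30, 32.0+4) = Beta(43.4, 36.0).
Posterior mean = α/(α+β) = 43.4/79.4 = 0.5466.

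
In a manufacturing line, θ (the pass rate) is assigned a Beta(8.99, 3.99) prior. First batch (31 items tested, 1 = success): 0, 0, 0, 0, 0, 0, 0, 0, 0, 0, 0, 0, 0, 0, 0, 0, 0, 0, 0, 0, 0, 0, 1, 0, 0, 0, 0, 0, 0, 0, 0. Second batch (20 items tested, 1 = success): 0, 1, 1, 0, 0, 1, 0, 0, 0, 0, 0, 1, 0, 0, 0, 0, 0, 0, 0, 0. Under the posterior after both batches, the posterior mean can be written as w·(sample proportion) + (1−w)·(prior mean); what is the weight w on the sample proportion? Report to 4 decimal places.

0.7971

The Beta prior is conjugate to a Binomial/Bernoulli likelihood; the update adds successes to α and failures to β.
Total number of items tested: n = 31 + 20 = 51.
Posterior mean = (α₀+k)/(α₀+β₀+n) = [n/(α₀+β₀+n)]·(k/n) + [(α₀+β₀)/(α₀+β₀+n)]·α₀/(α₀+β₀), so only n and the prior enter the weight.
The weight on the data is w = n/(α₀+β₀+n) = 51/(8.99+3.99+51) = 51/63.98 = 0.7971.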